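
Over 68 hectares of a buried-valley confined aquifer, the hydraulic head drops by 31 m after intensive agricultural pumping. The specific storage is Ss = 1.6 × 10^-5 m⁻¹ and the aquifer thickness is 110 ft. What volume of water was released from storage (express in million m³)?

b = 110 ft = 33.53 m
S = Ss × b = 1.6 × 10^-5 m⁻¹ × 33.53 m = 5.364 × 10^-4
A = 68 hectares = 6.8 × 10^5 m²
ΔV = S × A × Δh = 5.364 × 10^-4 × 6.8 × 10^5 m² × 31 m = 11310 m³
ΔV = 11310 m³ = 0.01131 million m³

ΔV ≈ 0.0113 million m³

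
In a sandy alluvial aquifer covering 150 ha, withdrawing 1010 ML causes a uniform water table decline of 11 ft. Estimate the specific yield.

A = 150 ha = 1.5 × 10^6 m²
Δh = 11 ft = 3.353 m
ΔV = 1010 ML = 1.01 × 10^6 m³
Sy = ΔV / (A × Δh) = 1.01 × 10^6 m³ / (1.5 × 10^6 m² × 3.353 m) = 0.2008

Sy ≈ 0.2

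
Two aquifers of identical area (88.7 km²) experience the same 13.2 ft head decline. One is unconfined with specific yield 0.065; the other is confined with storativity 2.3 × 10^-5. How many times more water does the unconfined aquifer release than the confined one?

A = 88.7 km² = 8.87 × 10^7 m²
Δh = 13.2 ft = 4.023 m
Unconfined: ΔV_u = Sy × A × Δh = 0.065 × 8.87 × 10^7 × 4.023 = 2.32 × 10^7 m³
Confined: ΔV_c = S × A × Δh = 2.3 × 10^-5 × 8.87 × 10^7 × 4.023 = 8208 m³
Ratio = ΔV_u / ΔV_c = Sy / S = 0.065 / 2.3 × 10^-5 = 2826

ΔV_u / ΔV_c ≈ 2830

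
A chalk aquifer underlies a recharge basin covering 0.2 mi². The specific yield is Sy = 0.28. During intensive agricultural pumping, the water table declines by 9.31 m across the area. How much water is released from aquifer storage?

ΔV ≈ 1.35 × 10^6 m³

A = 0.2 mi² = 5.18 × 10^5 m²
ΔV = Sy × A × Δh = 0.28 × 5.18 × 10^5 m² × 9.31 m = 1.35 × 10^6 m³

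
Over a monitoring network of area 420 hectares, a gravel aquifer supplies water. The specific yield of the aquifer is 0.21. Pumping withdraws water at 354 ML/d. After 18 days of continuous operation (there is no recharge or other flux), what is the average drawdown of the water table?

A = 420 hectares = 4.2 × 10^6 m²
Q = 354 ML/d = 3.54 × 10^5 m³/d
ΔV = Q × t = 3.54 × 10^5 m³/d × 18 d = 6.372 × 10^6 m³
Δh = ΔV / (Sy × A) = 6.372 × 10^6 / (0.21 × 4.2 × 10^6) = 7.224 m

Δh ≈ 7.22 m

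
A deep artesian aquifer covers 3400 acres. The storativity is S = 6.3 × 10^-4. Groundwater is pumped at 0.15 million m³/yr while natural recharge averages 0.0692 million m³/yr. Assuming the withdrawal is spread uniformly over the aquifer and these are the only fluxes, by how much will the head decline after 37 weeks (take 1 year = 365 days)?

Δh ≈ 6.61 m

A = 3400 acres = 1.376 × 10^7 m²
Net abstraction = 0.15 − 0.0692 = 0.0808 million m³/yr
Q_net = 0.0808 million m³/yr = 221.4 m³/d
t = 37 weeks = 259 d
ΔV = Q × t = 221.4 m³/d × 259 d = 57330 m³
Δh = ΔV / (S × A) = 57330 / (6.3 × 10^-4 × 1.376 × 10^7) = 6.614 m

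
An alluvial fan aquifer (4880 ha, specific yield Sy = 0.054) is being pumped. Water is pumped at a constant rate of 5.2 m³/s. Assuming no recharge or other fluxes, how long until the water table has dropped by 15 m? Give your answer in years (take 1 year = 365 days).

A = 4880 ha = 4.88 × 10^7 m²
ΔV = Sy × A × Δh = 0.054 × 4.88 × 10^7 × 15 = 3.953 × 10^7 m³
Q = 5.2 m³/s = 4.493 × 10^5 m³/d
t = ΔV / Q = 3.953 × 10^7 m³ / 4.493 × 10^5 m³/d = 87.98 d
t = 87.98 d ≈ 0.241 years

t ≈ 0.241 years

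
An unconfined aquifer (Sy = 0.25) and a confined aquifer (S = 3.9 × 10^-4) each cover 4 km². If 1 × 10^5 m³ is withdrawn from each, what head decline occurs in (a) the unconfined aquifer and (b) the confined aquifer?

Δh_u ≈ 0.1 m; Δh_c ≈ 64.1 m

A = 4 km² = 4 × 10^6 m²
Unconfined: Δh_u = ΔV/(Sy·A) = 1 × 10^5/(0.25 × 4 × 10^6) = 0.1 m
Confined: Δh_c = ΔV/(S·A) = 1 × 10^5/(3.9 × 10^-4 × 4 × 10^6) = 64.1 m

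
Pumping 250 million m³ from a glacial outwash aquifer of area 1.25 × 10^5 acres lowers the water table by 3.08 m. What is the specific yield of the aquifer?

Sy ≈ 0.16

A = 1.25 × 10^5 acres = 5.059 × 10^8 m²
ΔV = 250 million m³ = 2.5 × 10^8 m³
Sy = ΔV / (A × Δh) = 2.5 × 10^8 m³ / (5.059 × 10^8 m² × 3.08 m) = 0.1605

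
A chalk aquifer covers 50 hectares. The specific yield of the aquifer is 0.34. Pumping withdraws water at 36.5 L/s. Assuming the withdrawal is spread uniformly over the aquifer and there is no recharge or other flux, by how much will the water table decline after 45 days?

Δh ≈ 0.835 m

A = 50 hectares = 5 × 10^5 m²
Q = 36.5 L/s = 3154 m³/d
ΔV = Q × t = 3154 m³/d × 45 d = 1.419 × 10^5 m³
Δh = ΔV / (Sy × A) = 1.419 × 10^5 / (0.34 × 5 × 10^5) = 0.8348 m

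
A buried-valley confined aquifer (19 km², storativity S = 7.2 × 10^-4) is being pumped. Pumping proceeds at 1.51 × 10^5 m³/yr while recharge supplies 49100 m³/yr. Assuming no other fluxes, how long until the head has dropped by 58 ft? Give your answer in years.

t ≈ 2.37 years

A = 19 km² = 1.9 × 10^7 m²
Δh = 58 ft = 17.68 m
ΔV = S × A × Δh = 7.2 × 10^-4 × 1.9 × 10^7 × 17.68 = 2.418 × 10^5 m³
Net withdrawal = 1.51 × 10^5 − 49100 = 1.019 × 10^5 m³/yr = 279.2 m³/d
t = ΔV / Q = 2.418 × 10^5 m³ / 279.2 m³/d = 866.3 d
t = 866.3 d ≈ 2.373 years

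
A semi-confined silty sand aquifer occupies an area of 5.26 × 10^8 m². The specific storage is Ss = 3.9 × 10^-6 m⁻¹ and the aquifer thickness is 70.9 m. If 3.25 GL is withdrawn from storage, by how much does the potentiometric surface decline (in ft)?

Δh ≈ 73.3 ft

S = Ss × b = 3.9 × 10^-6 m⁻¹ × 70.9 m = 2.765 × 10^-4
ΔV = 3.25 GL = 3.25 × 10^6 m³
Δh = ΔV / (S × A) = 3.25 × 10^6 m³ / (2.765 × 10^-4 × 5.26 × 10^8 m²) = 22.35 m
Δh = 22.35 m = 73.31 ft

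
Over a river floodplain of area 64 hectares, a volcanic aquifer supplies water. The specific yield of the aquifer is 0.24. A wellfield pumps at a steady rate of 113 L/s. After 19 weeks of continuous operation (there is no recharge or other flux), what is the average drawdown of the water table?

Δh ≈ 8.45 m

A = 64 hectares = 6.4 × 10^5 m²
Q = 113 L/s = 9763 m³/d
t = 19 weeks = 133 d
ΔV = Q × t = 9763 m³/d × 133 d = 1.299 × 10^6 m³
Δh = ΔV / (Sy × A) = 1.299 × 10^6 / (0.24 × 6.4 × 10^5) = 8.454 m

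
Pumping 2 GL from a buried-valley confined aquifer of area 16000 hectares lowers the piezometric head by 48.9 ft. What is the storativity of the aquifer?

S ≈ 8.4 × 10^-4

A = 16000 hectares = 1.6 × 10^8 m²
Δh = 48.9 ft = 14.9 m
ΔV = 2 GL = 2 × 10^6 m³
S = ΔV / (A × Δh) = 2 × 10^6 m³ / (1.6 × 10^8 m² × 14.9 m) = 8.387 × 10^-4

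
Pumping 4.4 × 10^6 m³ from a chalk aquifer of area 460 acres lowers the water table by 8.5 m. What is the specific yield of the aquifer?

Sy ≈ 0.28

A = 460 acres = 1.862 × 10^6 m²
Sy = ΔV / (A × Δh) = 4.4 × 10^6 m³ / (1.862 × 10^6 m² × 8.5 m) = 0.2781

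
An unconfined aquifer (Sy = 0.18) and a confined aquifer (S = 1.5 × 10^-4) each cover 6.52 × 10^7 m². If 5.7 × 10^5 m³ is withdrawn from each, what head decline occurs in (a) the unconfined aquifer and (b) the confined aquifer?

Δh_u ≈ 0.0486 m; Δh_c ≈ 58.3 m

Unconfined: Δh_u = ΔV/(Sy·A) = 5.7 × 10^5/(0.18 × 6.52 × 10^7) = 0.04857 m
Confined: Δh_c = ΔV/(S·A) = 5.7 × 10^5/(1.5 × 10^-4 × 6.52 × 10^7) = 58.28 m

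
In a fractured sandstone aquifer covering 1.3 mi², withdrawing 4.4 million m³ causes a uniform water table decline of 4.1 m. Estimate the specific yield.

A = 1.3 mi² = 3.367 × 10^6 m²
ΔV = 4.4 million m³ = 4.4 × 10^6 m³
Sy = ΔV / (A × Δh) = 4.4 × 10^6 m³ / (3.367 × 10^6 m² × 4.1 m) = 0.3187

Sy ≈ 0.32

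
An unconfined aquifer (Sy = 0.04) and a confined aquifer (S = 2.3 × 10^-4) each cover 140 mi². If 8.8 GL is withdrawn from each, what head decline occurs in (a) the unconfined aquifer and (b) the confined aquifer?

Δh_u ≈ 0.607 m; Δh_c ≈ 106 m

A = 140 mi² = 3.626 × 10^8 m²
ΔV = 8.8 GL = 8.8 × 10^6 m³
Unconfined: Δh_u = ΔV/(Sy·A) = 8.8 × 10^6/(0.04 × 3.626 × 10^8) = 0.6067 m
Confined: Δh_c = ΔV/(S·A) = 8.8 × 10^6/(2.3 × 10^-4 × 3.626 × 10^8) = 105.5 m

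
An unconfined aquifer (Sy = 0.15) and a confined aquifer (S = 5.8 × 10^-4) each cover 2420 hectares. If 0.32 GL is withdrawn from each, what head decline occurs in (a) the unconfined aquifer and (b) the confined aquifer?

Δh_u ≈ 0.0882 m; Δh_c ≈ 22.8 m

A = 2420 hectares = 2.42 × 10^7 m²
ΔV = 0.32 GL = 3.2 × 10^5 m³
Unconfined: Δh_u = ΔV/(Sy·A) = 3.2 × 10^5/(0.15 × 2.42 × 10^7) = 0.08815 m
Confined: Δh_c = ΔV/(S·A) = 3.2 × 10^5/(5.8 × 10^-4 × 2.42 × 10^7) = 22.8 m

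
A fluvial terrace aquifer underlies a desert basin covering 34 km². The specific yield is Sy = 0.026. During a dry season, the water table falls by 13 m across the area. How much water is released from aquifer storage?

A = 34 km² = 3.4 × 10^7 m²
ΔV = Sy × A × Δh = 0.026 × 3.4 × 10^7 m² × 13 m = 1.149 × 10^7 m³

ΔV ≈ 1.15 × 10^7 m³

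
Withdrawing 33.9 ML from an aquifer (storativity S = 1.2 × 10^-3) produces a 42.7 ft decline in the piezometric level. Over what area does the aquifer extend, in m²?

Δh = 42.7 ft = 13.01 m
ΔV = 33.9 ML = 33900 m³
A = ΔV / (S × Δh) = 33900 / (0.0012 × 13.01) = 2.171 × 10^6 m²

A ≈ 2.17 × 10^6 m²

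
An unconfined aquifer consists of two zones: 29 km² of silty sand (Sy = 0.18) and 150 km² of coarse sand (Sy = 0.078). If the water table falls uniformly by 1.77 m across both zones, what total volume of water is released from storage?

ΔV ≈ 2.99 × 10^7 m³

A₁ = 29 km² = 2.9 × 10^7 m²; A₂ = 150 km² = 1.5 × 10^8 m²
ΔV₁ = 0.18 × 2.9 × 10^7 × 1.77 = 9.239 × 10^6 m³
ΔV₂ = 0.078 × 1.5 × 10^8 × 1.77 = 2.071 × 10^7 m³
ΔV = ΔV₁ + ΔV₂ = 2.995 × 10^7 m³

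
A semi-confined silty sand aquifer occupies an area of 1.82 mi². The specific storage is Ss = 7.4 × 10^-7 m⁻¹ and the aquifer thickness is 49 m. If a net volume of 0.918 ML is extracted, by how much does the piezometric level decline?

S = Ss × b = 7.4 × 10^-7 m⁻¹ × 49 m = 3.626 × 10^-5
A = 1.82 mi² = 4.714 × 10^6 m²
ΔV = 0.918 ML = 918 m³
Δh = ΔV / (S × A) = 918 m³ / (3.626 × 10^-5 × 4.714 × 10^6 m²) = 5.371 m

Δh ≈ 5.37 m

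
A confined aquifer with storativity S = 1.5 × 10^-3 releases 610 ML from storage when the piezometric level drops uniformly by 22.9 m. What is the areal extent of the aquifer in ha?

A ≈ 1780 ha

ΔV = 610 ML = 6.1 × 10^5 m³
A = ΔV / (S × Δh) = 6.1 × 10^5 / (0.0015 × 22.9) = 1.776 × 10^7 m²
A = 1.776 × 10^7 m² = 1776 ha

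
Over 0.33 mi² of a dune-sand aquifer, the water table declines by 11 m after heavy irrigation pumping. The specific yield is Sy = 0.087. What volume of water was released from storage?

A = 0.33 mi² = 8.547 × 10^5 m²
ΔV = Sy × A × Δh = 0.087 × 8.547 × 10^5 m² × 11 m = 8.179 × 10^5 m³

ΔV ≈ 8.18 × 10^5 m³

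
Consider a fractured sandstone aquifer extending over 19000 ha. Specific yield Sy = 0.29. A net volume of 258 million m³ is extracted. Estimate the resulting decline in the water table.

A = 19000 ha = 1.9 × 10^8 m²
ΔV = 258 million m³ = 2.58 × 10^8 m³
Δh = ΔV / (Sy × A) = 2.58 × 10^8 m³ / (0.29 × 1.9 × 10^8 m²) = 4.682 m

Δh ≈ 4.68 m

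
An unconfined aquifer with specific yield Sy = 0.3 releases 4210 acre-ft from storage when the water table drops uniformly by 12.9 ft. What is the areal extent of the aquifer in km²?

A ≈ 4.4 km²

Δh = 12.9 ft = 3.932 m
ΔV = 4210 acre-ft = 5.193 × 10^6 m³
A = ΔV / (Sy × Δh) = 5.193 × 10^6 / (0.3 × 3.932) = 4.402 × 10^6 m²
A = 4.402 × 10^6 m² = 4.402 km²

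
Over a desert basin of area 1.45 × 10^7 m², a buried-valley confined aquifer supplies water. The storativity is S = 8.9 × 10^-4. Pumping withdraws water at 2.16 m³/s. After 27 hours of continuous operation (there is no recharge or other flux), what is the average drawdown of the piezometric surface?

Δh ≈ 16.3 m

Q = 2.16 m³/s = 1.866 × 10^5 m³/d
t = 27 hours = 1.125 d
ΔV = Q × t = 1.866 × 10^5 m³/d × 1.125 d = 2.1 × 10^5 m³
Δh = ΔV / (S × A) = 2.1 × 10^5 / (8.9 × 10^-4 × 1.45 × 10^7) = 16.27 m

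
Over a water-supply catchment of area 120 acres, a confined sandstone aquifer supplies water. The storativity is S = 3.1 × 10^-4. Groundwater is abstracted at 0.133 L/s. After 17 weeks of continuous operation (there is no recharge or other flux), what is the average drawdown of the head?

Δh ≈ 9.08 m

A = 120 acres = 4.856 × 10^5 m²
Q = 0.133 L/s = 11.49 m³/d
t = 17 weeks = 119 d
ΔV = Q × t = 11.49 m³/d × 119 d = 1367 m³
Δh = ΔV / (S × A) = 1367 / (3.1 × 10^-4 × 4.856 × 10^5) = 9.083 m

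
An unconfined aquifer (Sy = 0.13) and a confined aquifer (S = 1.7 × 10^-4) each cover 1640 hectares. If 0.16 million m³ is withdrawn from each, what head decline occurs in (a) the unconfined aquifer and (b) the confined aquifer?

A = 1640 hectares = 1.64 × 10^7 m²
ΔV = 0.16 million m³ = 1.6 × 10^5 m³
Unconfined: Δh_u = ΔV/(Sy·A) = 1.6 × 10^5/(0.13 × 1.64 × 10^7) = 0.07505 m
Confined: Δh_c = ΔV/(S·A) = 1.6 × 10^5/(1.7 × 10^-4 × 1.64 × 10^7) = 57.39 m

Δh_u ≈ 0.075 m; Δh_c ≈ 57.4 m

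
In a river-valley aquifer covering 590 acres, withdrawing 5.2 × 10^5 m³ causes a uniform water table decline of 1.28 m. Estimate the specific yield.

Sy ≈ 0.17

A = 590 acres = 2.388 × 10^6 m²
Sy = ΔV / (A × Δh) = 5.2 × 10^5 m³ / (2.388 × 10^6 m² × 1.28 m) = 0.1701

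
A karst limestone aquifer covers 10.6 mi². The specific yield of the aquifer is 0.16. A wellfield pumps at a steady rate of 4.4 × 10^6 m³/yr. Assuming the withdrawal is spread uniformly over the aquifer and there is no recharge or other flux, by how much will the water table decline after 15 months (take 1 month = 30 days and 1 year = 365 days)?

A = 10.6 mi² = 2.745 × 10^7 m²
Q = 4.4 × 10^6 m³/yr = 12050 m³/d
t = 15 months = 450 d
ΔV = Q × t = 12050 m³/d × 450 d = 5.425 × 10^6 m³
Δh = ΔV / (Sy × A) = 5.425 × 10^6 / (0.16 × 2.745 × 10^7) = 1.235 m

Δh ≈ 1.23 m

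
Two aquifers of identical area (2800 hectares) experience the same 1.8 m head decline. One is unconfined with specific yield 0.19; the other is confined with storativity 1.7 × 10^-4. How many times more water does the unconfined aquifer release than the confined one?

A = 2800 hectares = 2.8 × 10^7 m²
Unconfined: ΔV_u = Sy × A × Δh = 0.19 × 2.8 × 10^7 × 1.8 = 9.576 × 10^6 m³
Confined: ΔV_c = S × A × Δh = 1.7 × 10^-4 × 2.8 × 10^7 × 1.8 = 8568 m³
Ratio = ΔV_u / ΔV_c = Sy / S = 0.19 / 1.7 × 10^-4 = 1118

ΔV_u / ΔV_c ≈ 1120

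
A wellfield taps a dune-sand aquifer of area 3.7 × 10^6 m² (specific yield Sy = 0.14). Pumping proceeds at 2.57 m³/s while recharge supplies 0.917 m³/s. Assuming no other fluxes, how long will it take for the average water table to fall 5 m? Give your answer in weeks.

t ≈ 2.59 weeks

ΔV = Sy × A × Δh = 0.14 × 3.7 × 10^6 × 5 = 2.59 × 10^6 m³
Net withdrawal = 2.57 − 0.917 = 1.653 m³/s = 1.428 × 10^5 m³/d
t = ΔV / Q = 2.59 × 10^6 m³ / 1.428 × 10^5 m³/d = 18.13 d
t = 18.13 d ≈ 2.591 weeks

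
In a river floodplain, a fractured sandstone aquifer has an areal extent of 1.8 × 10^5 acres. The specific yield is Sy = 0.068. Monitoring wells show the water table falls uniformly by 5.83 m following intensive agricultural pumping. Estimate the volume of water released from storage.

ΔV ≈ 2.89 × 10^8 m³

A = 1.8 × 10^5 acres = 7.284 × 10^8 m²
ΔV = Sy × A × Δh = 0.068 × 7.284 × 10^8 m² × 5.83 m = 2.888 × 10^8 m³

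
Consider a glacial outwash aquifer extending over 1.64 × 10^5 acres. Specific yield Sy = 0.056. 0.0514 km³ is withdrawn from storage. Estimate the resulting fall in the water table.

A = 1.64 × 10^5 acres = 6.637 × 10^8 m²
ΔV = 0.0514 km³ = 5.14 × 10^7 m³
Δh = ΔV / (Sy × A) = 5.14 × 10^7 m³ / (0.056 × 6.637 × 10^8 m²) = 1.383 m

Δh ≈ 1.38 m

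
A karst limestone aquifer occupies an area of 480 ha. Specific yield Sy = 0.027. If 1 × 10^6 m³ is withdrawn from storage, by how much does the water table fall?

A = 480 ha = 4.8 × 10^6 m²
Δh = ΔV / (Sy × A) = 1 × 10^6 m³ / (0.027 × 4.8 × 10^6 m²) = 7.716 m

Δh ≈ 7.72 m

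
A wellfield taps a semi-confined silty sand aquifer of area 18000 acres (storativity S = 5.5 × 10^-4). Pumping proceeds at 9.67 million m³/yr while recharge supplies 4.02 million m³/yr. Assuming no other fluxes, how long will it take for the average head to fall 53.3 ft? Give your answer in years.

A = 18000 acres = 7.284 × 10^7 m²
Δh = 53.3 ft = 16.25 m
ΔV = S × A × Δh = 5.5 × 10^-4 × 7.284 × 10^7 × 16.25 = 6.509 × 10^5 m³
Net withdrawal = 9.67 − 4.02 = 5.65 million m³/yr = 15480 m³/d
t = ΔV / Q = 6.509 × 10^5 m³ / 15480 m³/d = 42.05 d
t = 42.05 d ≈ 0.1152 years

t ≈ 0.115 years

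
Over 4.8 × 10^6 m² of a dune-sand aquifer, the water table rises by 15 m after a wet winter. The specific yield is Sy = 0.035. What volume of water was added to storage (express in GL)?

ΔV = Sy × A × Δh = 0.035 × 4.8 × 10^6 m² × 15 m = 2.52 × 10^6 m³
ΔV = 2.52 × 10^6 m³ = 2.52 GL

ΔV ≈ 2.52 GL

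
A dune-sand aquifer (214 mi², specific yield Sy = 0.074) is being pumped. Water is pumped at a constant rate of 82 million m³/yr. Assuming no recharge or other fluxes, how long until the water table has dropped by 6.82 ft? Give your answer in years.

A = 214 mi² = 5.543 × 10^8 m²
Δh = 6.82 ft = 2.079 m
ΔV = Sy × A × Δh = 0.074 × 5.543 × 10^8 × 2.079 = 8.526 × 10^7 m³
Q = 82 million m³/yr = 2.247 × 10^5 m³/d
t = ΔV / Q = 8.526 × 10^7 m³ / 2.247 × 10^5 m³/d = 379.5 d
t = 379.5 d ≈ 1.04 years

t ≈ 1.04 years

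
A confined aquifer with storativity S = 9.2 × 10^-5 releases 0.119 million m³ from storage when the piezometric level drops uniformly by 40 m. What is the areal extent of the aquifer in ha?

ΔV = 0.119 million m³ = 1.19 × 10^5 m³
A = ΔV / (S × Δh) = 1.19 × 10^5 / (9.2 × 10^-5 × 40) = 3.234 × 10^7 m²
A = 3.234 × 10^7 m² = 3234 ha

A ≈ 3230 ha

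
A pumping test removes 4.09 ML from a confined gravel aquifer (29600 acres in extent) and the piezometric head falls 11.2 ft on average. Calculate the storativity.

S ≈ 1 × 10^-5

A = 29600 acres = 1.198 × 10^8 m²
Δh = 11.2 ft = 3.414 m
ΔV = 4.09 ML = 4090 m³
S = ΔV / (A × Δh) = 4090 m³ / (1.198 × 10^8 m² × 3.414 m) = 1 × 10^-5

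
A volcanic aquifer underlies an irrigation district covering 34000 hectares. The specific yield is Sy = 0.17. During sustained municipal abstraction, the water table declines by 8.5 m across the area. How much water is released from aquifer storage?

ΔV ≈ 4.91 × 10^8 m³

A = 34000 hectares = 3.4 × 10^8 m²
ΔV = Sy × A × Δh = 0.17 × 3.4 × 10^8 m² × 8.5 m = 4.913 × 10^8 m³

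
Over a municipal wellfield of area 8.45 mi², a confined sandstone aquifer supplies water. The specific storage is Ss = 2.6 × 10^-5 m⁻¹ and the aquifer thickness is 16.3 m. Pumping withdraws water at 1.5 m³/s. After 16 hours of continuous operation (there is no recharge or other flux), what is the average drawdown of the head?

S = Ss × b = 2.6 × 10^-5 m⁻¹ × 16.3 m = 4.238 × 10^-4
A = 8.45 mi² = 2.189 × 10^7 m²
Q = 1.5 m³/s = 1.296 × 10^5 m³/d
t = 16 hours = 0.6667 d
ΔV = Q × t = 1.296 × 10^5 m³/d × 0.6667 d = 86400 m³
Δh = ΔV / (S × A) = 86400 / (4.238 × 10^-4 × 2.189 × 10^7) = 9.315 m

Δh ≈ 9.32 m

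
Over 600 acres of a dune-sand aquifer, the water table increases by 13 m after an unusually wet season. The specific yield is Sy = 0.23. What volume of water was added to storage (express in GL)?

A = 600 acres = 2.428 × 10^6 m²
ΔV = Sy × A × Δh = 0.23 × 2.428 × 10^6 m² × 13 m = 7.26 × 10^6 m³
ΔV = 7.26 × 10^6 m³ = 7.26 GL

ΔV ≈ 7.26 GL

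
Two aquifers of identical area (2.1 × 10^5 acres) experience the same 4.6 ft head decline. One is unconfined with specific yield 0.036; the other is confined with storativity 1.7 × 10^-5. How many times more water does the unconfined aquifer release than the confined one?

A = 2.1 × 10^5 acres = 8.498 × 10^8 m²
Δh = 4.6 ft = 1.402 m
Unconfined: ΔV_u = Sy × A × Δh = 0.036 × 8.498 × 10^8 × 1.402 = 4.29 × 10^7 m³
Confined: ΔV_c = S × A × Δh = 1.7 × 10^-5 × 8.498 × 10^8 × 1.402 = 20260 m³
Ratio = ΔV_u / ΔV_c = Sy / S = 0.036 / 1.7 × 10^-5 = 2118

ΔV_u / ΔV_c ≈ 2120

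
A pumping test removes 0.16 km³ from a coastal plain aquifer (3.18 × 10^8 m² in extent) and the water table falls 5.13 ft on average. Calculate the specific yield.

Sy ≈ 0.32

Δh = 5.13 ft = 1.564 m
ΔV = 0.16 km³ = 1.6 × 10^8 m³
Sy = ΔV / (A × Δh) = 1.6 × 10^8 m³ / (3.18 × 10^8 m² × 1.564 m) = 0.3218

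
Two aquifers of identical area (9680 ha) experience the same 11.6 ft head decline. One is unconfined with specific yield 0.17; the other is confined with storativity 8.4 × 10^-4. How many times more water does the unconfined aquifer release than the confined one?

ΔV_u / ΔV_c ≈ 202

A = 9680 ha = 9.68 × 10^7 m²
Δh = 11.6 ft = 3.536 m
Unconfined: ΔV_u = Sy × A × Δh = 0.17 × 9.68 × 10^7 × 3.536 = 5.818 × 10^7 m³
Confined: ΔV_c = S × A × Δh = 8.4 × 10^-4 × 9.68 × 10^7 × 3.536 = 2.875 × 10^5 m³
Ratio = ΔV_u / ΔV_c = Sy / S = 0.17 / 8.4 × 10^-4 = 202.4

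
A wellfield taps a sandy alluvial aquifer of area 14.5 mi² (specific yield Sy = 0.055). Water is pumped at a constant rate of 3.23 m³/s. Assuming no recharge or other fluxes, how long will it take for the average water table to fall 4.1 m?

t ≈ 30.3 days

A = 14.5 mi² = 3.755 × 10^7 m²
ΔV = Sy × A × Δh = 0.055 × 3.755 × 10^7 × 4.1 = 8.469 × 10^6 m³
Q = 3.23 m³/s = 2.791 × 10^5 m³/d
t = ΔV / Q = 8.469 × 10^6 m³ / 2.791 × 10^5 m³/d = 30.35 d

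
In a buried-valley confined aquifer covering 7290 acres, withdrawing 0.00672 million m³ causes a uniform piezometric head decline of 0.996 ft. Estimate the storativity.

S ≈ 7.5 × 10^-4

A = 7290 acres = 2.95 × 10^7 m²
Δh = 0.996 ft = 0.3036 m
ΔV = 0.00672 million m³ = 6720 m³
S = ΔV / (A × Δh) = 6720 m³ / (2.95 × 10^7 m² × 0.3036 m) = 7.503 × 10^-4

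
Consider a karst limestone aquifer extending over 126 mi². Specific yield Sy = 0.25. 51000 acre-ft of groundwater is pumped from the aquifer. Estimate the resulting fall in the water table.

Δh ≈ 0.771 m

A = 126 mi² = 3.263 × 10^8 m²
ΔV = 51000 acre-ft = 6.291 × 10^7 m³
Δh = ΔV / (Sy × A) = 6.291 × 10^7 m³ / (0.25 × 3.263 × 10^8 m²) = 0.7711 m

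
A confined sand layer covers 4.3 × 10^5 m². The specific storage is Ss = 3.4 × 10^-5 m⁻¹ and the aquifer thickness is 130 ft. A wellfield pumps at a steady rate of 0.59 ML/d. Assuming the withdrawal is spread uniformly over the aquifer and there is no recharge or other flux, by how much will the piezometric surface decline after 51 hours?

b = 130 ft = 39.62 m
S = Ss × b = 3.4 × 10^-5 m⁻¹ × 39.62 m = 1.347 × 10^-3
Q = 0.59 ML/d = 590 m³/d
t = 51 hours = 2.125 d
ΔV = Q × t = 590 m³/d × 2.125 d = 1254 m³
Δh = ΔV / (S × A) = 1254 / (0.001347 × 4.3 × 10^5) = 2.164 m

Δh ≈ 2.16 m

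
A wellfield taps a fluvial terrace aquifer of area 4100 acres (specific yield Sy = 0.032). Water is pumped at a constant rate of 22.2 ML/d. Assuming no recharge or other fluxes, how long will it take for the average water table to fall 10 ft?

A = 4100 acres = 1.659 × 10^7 m²
Δh = 10 ft = 3.048 m
ΔV = Sy × A × Δh = 0.032 × 1.659 × 10^7 × 3.048 = 1.618 × 10^6 m³
Q = 22.2 ML/d = 22200 m³/d
t = ΔV / Q = 1.618 × 10^6 m³ / 22200 m³/d = 72.9 d

t ≈ 72.9 days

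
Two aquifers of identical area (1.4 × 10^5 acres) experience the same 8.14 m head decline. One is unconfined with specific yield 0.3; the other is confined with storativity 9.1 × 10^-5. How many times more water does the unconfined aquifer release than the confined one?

ΔV_u / ΔV_c ≈ 3300

A = 1.4 × 10^5 acres = 5.666 × 10^8 m²
Unconfined: ΔV_u = Sy × A × Δh = 0.3 × 5.666 × 10^8 × 8.14 = 1.384 × 10^9 m³
Confined: ΔV_c = S × A × Δh = 9.1 × 10^-5 × 5.666 × 10^8 × 8.14 = 4.197 × 10^5 m³
Ratio = ΔV_u / ΔV_c = Sy / S = 0.3 / 9.1 × 10^-5 = 3297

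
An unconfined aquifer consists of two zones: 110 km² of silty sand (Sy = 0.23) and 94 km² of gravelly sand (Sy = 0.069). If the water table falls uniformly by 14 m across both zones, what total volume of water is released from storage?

ΔV ≈ 4.45 × 10^8 m³

A₁ = 110 km² = 1.1 × 10^8 m²; A₂ = 94 km² = 9.4 × 10^7 m²
ΔV₁ = 0.23 × 1.1 × 10^8 × 14 = 3.542 × 10^8 m³
ΔV₂ = 0.069 × 9.4 × 10^7 × 14 = 9.08 × 10^7 m³
ΔV = ΔV₁ + ΔV₂ = 4.45 × 10^8 m³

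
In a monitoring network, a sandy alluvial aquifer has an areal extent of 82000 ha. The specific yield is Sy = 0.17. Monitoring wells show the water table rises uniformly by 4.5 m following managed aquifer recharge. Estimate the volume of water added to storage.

ΔV ≈ 6.27 × 10^8 m³

A = 82000 ha = 8.2 × 10^8 m²
ΔV = Sy × A × Δh = 0.17 × 8.2 × 10^8 m² × 4.5 m = 6.273 × 10^8 m³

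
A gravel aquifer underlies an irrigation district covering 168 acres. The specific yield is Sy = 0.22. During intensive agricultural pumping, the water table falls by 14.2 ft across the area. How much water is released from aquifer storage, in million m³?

A = 168 acres = 6.799 × 10^5 m²
Δh = 14.2 ft = 4.328 m
ΔV = Sy × A × Δh = 0.22 × 6.799 × 10^5 m² × 4.328 m = 6.474 × 10^5 m³
ΔV = 6.474 × 10^5 m³ = 0.6474 million m³

ΔV ≈ 0.647 million m³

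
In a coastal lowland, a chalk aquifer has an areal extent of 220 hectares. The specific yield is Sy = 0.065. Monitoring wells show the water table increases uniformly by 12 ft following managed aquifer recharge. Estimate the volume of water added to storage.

A = 220 hectares = 2.2 × 10^6 m²
Δh = 12 ft = 3.658 m
ΔV = Sy × A × Δh = 0.065 × 2.2 × 10^6 m² × 3.658 m = 5.23 × 10^5 m³

ΔV ≈ 5.23 × 10^5 m³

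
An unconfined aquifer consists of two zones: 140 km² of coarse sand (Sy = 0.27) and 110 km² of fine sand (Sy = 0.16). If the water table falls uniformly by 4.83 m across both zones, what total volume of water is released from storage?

A₁ = 140 km² = 1.4 × 10^8 m²; A₂ = 110 km² = 1.1 × 10^8 m²
ΔV₁ = 0.27 × 1.4 × 10^8 × 4.83 = 1.826 × 10^8 m³
ΔV₂ = 0.16 × 1.1 × 10^8 × 4.83 = 8.501 × 10^7 m³
ΔV = ΔV₁ + ΔV₂ = 2.676 × 10^8 m³

ΔV ≈ 2.68 × 10^8 m³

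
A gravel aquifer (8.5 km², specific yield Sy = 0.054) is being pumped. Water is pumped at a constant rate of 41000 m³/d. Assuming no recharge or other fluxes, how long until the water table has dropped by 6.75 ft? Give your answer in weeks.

t ≈ 3.29 weeks

A = 8.5 km² = 8.5 × 10^6 m²
Δh = 6.75 ft = 2.057 m
ΔV = Sy × A × Δh = 0.054 × 8.5 × 10^6 × 2.057 = 9.443 × 10^5 m³
t = ΔV / Q = 9.443 × 10^5 m³ / 41000 m³/d = 23.03 d
t = 23.03 d ≈ 3.29 weeks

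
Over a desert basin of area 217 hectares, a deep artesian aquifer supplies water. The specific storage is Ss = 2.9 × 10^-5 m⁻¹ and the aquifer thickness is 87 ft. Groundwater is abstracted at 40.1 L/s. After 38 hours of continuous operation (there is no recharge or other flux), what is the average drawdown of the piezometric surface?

b = 87 ft = 26.52 m
S = Ss × b = 2.9 × 10^-5 m⁻¹ × 26.52 m = 7.69 × 10^-4
A = 217 hectares = 2.17 × 10^6 m²
Q = 40.1 L/s = 3465 m³/d
t = 38 hours = 1.583 d
ΔV = Q × t = 3465 m³/d × 1.583 d = 5486 m³
Δh = ΔV / (S × A) = 5486 / (7.69 × 10^-4 × 2.17 × 10^6) = 3.287 m

Δh ≈ 3.29 m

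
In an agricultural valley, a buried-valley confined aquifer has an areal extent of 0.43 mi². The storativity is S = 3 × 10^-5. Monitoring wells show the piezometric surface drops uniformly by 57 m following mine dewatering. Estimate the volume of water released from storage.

A = 0.43 mi² = 1.114 × 10^6 m²
ΔV = S × A × Δh = 3 × 10^-5 × 1.114 × 10^6 m² × 57 m = 1904 m³

ΔV ≈ 1900 m³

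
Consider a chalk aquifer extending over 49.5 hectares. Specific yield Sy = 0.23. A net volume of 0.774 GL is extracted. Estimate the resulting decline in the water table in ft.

A = 49.5 hectares = 4.95 × 10^5 m²
ΔV = 0.774 GL = 7.74 × 10^5 m³
Δh = ΔV / (Sy × A) = 7.74 × 10^5 m³ / (0.23 × 4.95 × 10^5 m²) = 6.798 m
Δh = 6.798 m = 22.3 ft

Δh ≈ 22.3 ft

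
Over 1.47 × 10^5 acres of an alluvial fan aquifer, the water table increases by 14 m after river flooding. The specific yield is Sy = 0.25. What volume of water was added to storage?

A = 1.47 × 10^5 acres = 5.949 × 10^8 m²
ΔV = Sy × A × Δh = 0.25 × 5.949 × 10^8 m² × 14 m = 2.082 × 10^9 m³

ΔV ≈ 2.08 × 10^9 m³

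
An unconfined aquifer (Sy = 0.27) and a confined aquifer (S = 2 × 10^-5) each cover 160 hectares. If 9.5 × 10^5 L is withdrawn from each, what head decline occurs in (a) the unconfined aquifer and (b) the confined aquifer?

Δh_u ≈ 0.0022 m; Δh_c ≈ 29.7 m

A = 160 hectares = 1.6 × 10^6 m²
ΔV = 9.5 × 10^5 L = 950 m³
Unconfined: Δh_u = ΔV/(Sy·A) = 950/(0.27 × 1.6 × 10^6) = 0.002199 m
Confined: Δh_c = ΔV/(S·A) = 950/(2 × 10^-5 × 1.6 × 10^6) = 29.69 m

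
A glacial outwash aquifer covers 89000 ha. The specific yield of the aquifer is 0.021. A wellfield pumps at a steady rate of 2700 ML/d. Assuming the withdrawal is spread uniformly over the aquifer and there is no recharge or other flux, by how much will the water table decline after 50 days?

A = 89000 ha = 8.9 × 10^8 m²
Q = 2700 ML/d = 2.7 × 10^6 m³/d
ΔV = Q × t = 2.7 × 10^6 m³/d × 50 d = 1.35 × 10^8 m³
Δh = ΔV / (Sy × A) = 1.35 × 10^8 / (0.021 × 8.9 × 10^8) = 7.223 m

Δh ≈ 7.22 m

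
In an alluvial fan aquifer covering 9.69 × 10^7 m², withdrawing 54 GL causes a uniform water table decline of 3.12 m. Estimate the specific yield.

Sy ≈ 0.18

ΔV = 54 GL = 5.4 × 10^7 m³
Sy = ΔV / (A × Δh) = 5.4 × 10^7 m³ / (9.69 × 10^7 m² × 3.12 m) = 0.1786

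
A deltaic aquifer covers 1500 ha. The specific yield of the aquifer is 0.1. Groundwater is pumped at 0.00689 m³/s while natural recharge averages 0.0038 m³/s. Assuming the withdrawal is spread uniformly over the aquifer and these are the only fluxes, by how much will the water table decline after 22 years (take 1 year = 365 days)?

A = 1500 ha = 1.5 × 10^7 m²
Net abstraction = 0.00689 − 0.0038 = 0.00309 m³/s
Q_net = 0.00309 m³/s = 267 m³/d
t = 22 years = 8030 d
ΔV = Q × t = 267 m³/d × 8030 d = 2.144 × 10^6 m³
Δh = ΔV / (Sy × A) = 2.144 × 10^6 / (0.1 × 1.5 × 10^7) = 1.429 m

Δh ≈ 1.43 m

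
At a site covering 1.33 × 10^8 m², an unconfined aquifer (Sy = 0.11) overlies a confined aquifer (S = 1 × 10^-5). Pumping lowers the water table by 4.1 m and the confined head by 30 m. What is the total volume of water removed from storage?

ΔV ≈ 6 × 10^7 m³

Unconfined: ΔV_u = Sy × A × Δh_u = 0.11 × 1.33 × 10^8 × 4.1 = 5.998 × 10^7 m³
Confined: ΔV_c = S × A × Δh_c = 1 × 10^-5 × 1.33 × 10^8 × 30 = 39900 m³
Total ΔV = 5.998 × 10^7 + 39900 = 6.002 × 10^7 m³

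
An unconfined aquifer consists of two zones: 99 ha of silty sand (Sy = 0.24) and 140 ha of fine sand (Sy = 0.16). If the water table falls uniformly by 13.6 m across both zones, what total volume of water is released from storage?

ΔV ≈ 6.28 × 10^6 m³

A₁ = 99 ha = 9.9 × 10^5 m²; A₂ = 140 ha = 1.4 × 10^6 m²
ΔV₁ = 0.24 × 9.9 × 10^5 × 13.6 = 3.231 × 10^6 m³
ΔV₂ = 0.16 × 1.4 × 10^6 × 13.6 = 3.046 × 10^6 m³
ΔV = ΔV₁ + ΔV₂ = 6.278 × 10^6 m³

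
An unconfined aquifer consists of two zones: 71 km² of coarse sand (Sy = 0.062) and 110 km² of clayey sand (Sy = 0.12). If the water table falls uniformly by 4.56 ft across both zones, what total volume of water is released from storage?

A₁ = 71 km² = 7.1 × 10^7 m²; A₂ = 110 km² = 1.1 × 10^8 m²
Δh = 4.56 ft = 1.39 m
ΔV₁ = 0.062 × 7.1 × 10^7 × 1.39 = 6.118 × 10^6 m³
ΔV₂ = 0.12 × 1.1 × 10^8 × 1.39 = 1.835 × 10^7 m³
ΔV = ΔV₁ + ΔV₂ = 2.446 × 10^7 m³

ΔV ≈ 2.45 × 10^7 m³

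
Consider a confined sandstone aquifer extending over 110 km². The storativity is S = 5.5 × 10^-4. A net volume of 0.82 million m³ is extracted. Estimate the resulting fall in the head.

A = 110 km² = 1.1 × 10^8 m²
ΔV = 0.82 million m³ = 8.2 × 10^5 m³
Δh = ΔV / (S × A) = 8.2 × 10^5 m³ / (5.5 × 10^-4 × 1.1 × 10^8 m²) = 13.55 m

Δh ≈ 13.6 m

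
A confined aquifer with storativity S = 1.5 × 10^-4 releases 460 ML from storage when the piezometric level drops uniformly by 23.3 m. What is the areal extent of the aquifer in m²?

ΔV = 460 ML = 4.6 × 10^5 m³
A = ΔV / (S × Δh) = 4.6 × 10^5 / (1.5 × 10^-4 × 23.3) = 1.316 × 10^8 m²

A ≈ 1.32 × 10^8 m²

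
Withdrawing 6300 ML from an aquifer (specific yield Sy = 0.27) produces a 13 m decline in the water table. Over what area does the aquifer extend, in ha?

A ≈ 179 ha

ΔV = 6300 ML = 6.3 × 10^6 m³
A = ΔV / (Sy × Δh) = 6.3 × 10^6 / (0.27 × 13) = 1.795 × 10^6 m²
A = 1.795 × 10^6 m² = 179.5 ha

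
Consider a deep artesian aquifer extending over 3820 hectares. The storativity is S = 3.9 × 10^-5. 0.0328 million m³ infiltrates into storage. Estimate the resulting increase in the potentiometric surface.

A = 3820 hectares = 3.82 × 10^7 m²
ΔV = 0.0328 million m³ = 32800 m³
Δh = ΔV / (S × A) = 32800 m³ / (3.9 × 10^-5 × 3.82 × 10^7 m²) = 22.02 m

Δh ≈ 22 m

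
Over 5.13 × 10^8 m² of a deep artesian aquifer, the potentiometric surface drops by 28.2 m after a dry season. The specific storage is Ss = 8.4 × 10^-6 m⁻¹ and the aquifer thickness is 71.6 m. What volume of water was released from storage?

S = Ss × b = 8.4 × 10^-6 m⁻¹ × 71.6 m = 6.014 × 10^-4
ΔV = S × A × Δh = 6.014 × 10^-4 × 5.13 × 10^8 m² × 28.2 m = 8.701 × 10^6 m³

ΔV ≈ 8.7 × 10^6 m³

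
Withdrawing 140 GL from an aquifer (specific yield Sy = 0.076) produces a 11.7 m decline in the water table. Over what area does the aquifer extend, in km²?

A ≈ 157 km²

ΔV = 140 GL = 1.4 × 10^8 m³
A = ΔV / (Sy × Δh) = 1.4 × 10^8 / (0.076 × 11.7) = 1.574 × 10^8 m²
A = 1.574 × 10^8 m² = 157.4 km²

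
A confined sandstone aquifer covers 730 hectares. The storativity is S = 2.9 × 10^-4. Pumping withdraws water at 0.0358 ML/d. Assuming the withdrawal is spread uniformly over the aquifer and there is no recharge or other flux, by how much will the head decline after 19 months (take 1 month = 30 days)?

A = 730 hectares = 7.3 × 10^6 m²
Q = 0.0358 ML/d = 35.8 m³/d
t = 19 months = 570 d
ΔV = Q × t = 35.8 m³/d × 570 d = 20410 m³
Δh = ΔV / (S × A) = 20410 / (2.9 × 10^-4 × 7.3 × 10^6) = 9.639 m

Δh ≈ 9.64 m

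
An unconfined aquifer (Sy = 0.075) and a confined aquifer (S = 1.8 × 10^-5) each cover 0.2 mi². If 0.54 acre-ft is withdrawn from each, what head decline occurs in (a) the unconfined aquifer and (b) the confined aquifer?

A = 0.2 mi² = 5.18 × 10^5 m²
ΔV = 0.54 acre-ft = 666.1 m³
Unconfined: Δh_u = ΔV/(Sy·A) = 666.1/(0.075 × 5.18 × 10^5) = 0.01715 m
Confined: Δh_c = ΔV/(S·A) = 666.1/(1.8 × 10^-5 × 5.18 × 10^5) = 71.44 m

Δh_u ≈ 0.0171 m; Δh_c ≈ 71.4 m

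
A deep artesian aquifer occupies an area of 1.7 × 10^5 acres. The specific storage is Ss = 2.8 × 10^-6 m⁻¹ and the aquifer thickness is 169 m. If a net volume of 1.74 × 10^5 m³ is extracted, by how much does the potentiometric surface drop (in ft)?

Δh ≈ 1.75 ft

S = Ss × b = 2.8 × 10^-6 m⁻¹ × 169 m = 4.732 × 10^-4
A = 1.7 × 10^5 acres = 6.88 × 10^8 m²
Δh = ΔV / (S × A) = 1.74 × 10^5 m³ / (4.732 × 10^-4 × 6.88 × 10^8 m²) = 0.5345 m
Δh = 0.5345 m = 1.754 ft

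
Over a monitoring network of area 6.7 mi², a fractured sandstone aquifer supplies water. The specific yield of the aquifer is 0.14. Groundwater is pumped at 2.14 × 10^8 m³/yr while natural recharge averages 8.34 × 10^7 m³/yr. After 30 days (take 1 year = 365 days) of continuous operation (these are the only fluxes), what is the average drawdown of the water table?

Δh ≈ 4.42 m

A = 6.7 mi² = 1.735 × 10^7 m²
Net abstraction = 2.14 × 10^8 − 8.34 × 10^7 = 1.306 × 10^8 m³/yr
Q_net = 1.306 × 10^8 m³/yr = 3.578 × 10^5 m³/d
ΔV = Q × t = 3.578 × 10^5 m³/d × 30 d = 1.073 × 10^7 m³
Δh = ΔV / (Sy × A) = 1.073 × 10^7 / (0.14 × 1.735 × 10^7) = 4.418 m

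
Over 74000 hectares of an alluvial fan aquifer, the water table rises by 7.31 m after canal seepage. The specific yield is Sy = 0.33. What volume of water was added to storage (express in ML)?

ΔV ≈ 1.79 × 10^6 ML

A = 74000 hectares = 7.4 × 10^8 m²
ΔV = Sy × A × Δh = 0.33 × 7.4 × 10^8 m² × 7.31 m = 1.785 × 10^9 m³
ΔV = 1.785 × 10^9 m³ = 1.785 × 10^6 ML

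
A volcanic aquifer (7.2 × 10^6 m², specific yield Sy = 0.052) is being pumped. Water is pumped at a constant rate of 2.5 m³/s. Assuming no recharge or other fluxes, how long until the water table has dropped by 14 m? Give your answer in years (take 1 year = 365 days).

t ≈ 0.0665 years

ΔV = Sy × A × Δh = 0.052 × 7.2 × 10^6 × 14 = 5.242 × 10^6 m³
Q = 2.5 m³/s = 2.16 × 10^5 m³/d
t = ΔV / Q = 5.242 × 10^6 m³ / 2.16 × 10^5 m³/d = 24.27 d
t = 24.27 d ≈ 0.06648 years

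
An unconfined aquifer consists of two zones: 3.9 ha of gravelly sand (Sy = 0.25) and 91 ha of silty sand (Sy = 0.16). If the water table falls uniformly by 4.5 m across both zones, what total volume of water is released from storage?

ΔV ≈ 6.99 × 10^5 m³

A₁ = 3.9 ha = 39000 m²; A₂ = 91 ha = 9.1 × 10^5 m²
ΔV₁ = 0.25 × 39000 × 4.5 = 43880 m³
ΔV₂ = 0.16 × 9.1 × 10^5 × 4.5 = 6.552 × 10^5 m³
ΔV = ΔV₁ + ΔV₂ = 6.991 × 10^5 m³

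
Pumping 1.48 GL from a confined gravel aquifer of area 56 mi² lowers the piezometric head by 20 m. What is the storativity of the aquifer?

S ≈ 5.1 × 10^-4

A = 56 mi² = 1.45 × 10^8 m²
ΔV = 1.48 GL = 1.48 × 10^6 m³
S = ΔV / (A × Δh) = 1.48 × 10^6 m³ / (1.45 × 10^8 m² × 20 m) = 5.102 × 10^-4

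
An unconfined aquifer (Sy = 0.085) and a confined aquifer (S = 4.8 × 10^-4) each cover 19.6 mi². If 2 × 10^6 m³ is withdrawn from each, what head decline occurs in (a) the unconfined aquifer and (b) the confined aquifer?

A = 19.6 mi² = 5.076 × 10^7 m²
Unconfined: Δh_u = ΔV/(Sy·A) = 2 × 10^6/(0.085 × 5.076 × 10^7) = 0.4635 m
Confined: Δh_c = ΔV/(S·A) = 2 × 10^6/(4.8 × 10^-4 × 5.076 × 10^7) = 82.08 m

Δh_u ≈ 0.464 m; Δh_c ≈ 82.1 m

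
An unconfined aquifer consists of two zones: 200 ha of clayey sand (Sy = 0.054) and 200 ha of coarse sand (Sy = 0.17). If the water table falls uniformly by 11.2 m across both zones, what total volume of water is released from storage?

A₁ = 200 ha = 2 × 10^6 m²; A₂ = 200 ha = 2 × 10^6 m²
ΔV₁ = 0.054 × 2 × 10^6 × 11.2 = 1.21 × 10^6 m³
ΔV₂ = 0.17 × 2 × 10^6 × 11.2 = 3.808 × 10^6 m³
ΔV = ΔV₁ + ΔV₂ = 5.018 × 10^6 m³

ΔV ≈ 5.02 × 10^6 m³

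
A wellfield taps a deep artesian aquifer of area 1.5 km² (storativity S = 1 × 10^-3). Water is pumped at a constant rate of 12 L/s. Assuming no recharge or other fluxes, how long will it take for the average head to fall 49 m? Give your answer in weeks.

A = 1.5 km² = 1.5 × 10^6 m²
ΔV = S × A × Δh = 0.001 × 1.5 × 10^6 × 49 = 73500 m³
Q = 12 L/s = 1037 m³/d
t = ΔV / Q = 73500 m³ / 1037 m³/d = 70.89 d
t = 70.89 d ≈ 10.13 weeks

t ≈ 10.1 weeks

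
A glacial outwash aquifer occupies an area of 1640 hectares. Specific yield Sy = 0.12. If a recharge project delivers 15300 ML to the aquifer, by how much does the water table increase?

A = 1640 hectares = 1.64 × 10^7 m²
ΔV = 15300 ML = 1.53 × 10^7 m³
Δh = ΔV / (Sy × A) = 1.53 × 10^7 m³ / (0.12 × 1.64 × 10^7 m²) = 7.774 m

Δh ≈ 7.77 m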